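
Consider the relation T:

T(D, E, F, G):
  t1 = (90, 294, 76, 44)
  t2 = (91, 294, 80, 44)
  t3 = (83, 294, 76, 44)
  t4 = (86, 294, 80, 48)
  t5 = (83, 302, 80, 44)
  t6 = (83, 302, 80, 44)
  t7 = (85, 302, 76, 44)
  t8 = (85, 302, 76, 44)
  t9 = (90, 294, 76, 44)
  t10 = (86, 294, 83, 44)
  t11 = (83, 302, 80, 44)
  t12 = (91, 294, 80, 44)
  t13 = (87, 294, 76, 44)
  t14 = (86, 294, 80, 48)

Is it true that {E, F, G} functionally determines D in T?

(E=294, F=76, G=44): rows 1, 3, 9, 13 → D takes values {90, 83, 87} — violation
(E=294, F=80, G=44): rows 2, 12 → D = 91, 91 ✓
(E=294, F=80, G=48): rows 4, 14 → D = 86, 86 ✓
(E=302, F=80, G=44): rows 5, 6, 11 → D = 83, 83, 83 ✓
(E=302, F=76, G=44): rows 7, 8 → D = 85, 85 ✓
(E=294, F=83, G=44): row 10 → D = 86 ✓
Two rows agree on {E, F, G} but differ on D, so {E, F, G} -> D does not hold.

No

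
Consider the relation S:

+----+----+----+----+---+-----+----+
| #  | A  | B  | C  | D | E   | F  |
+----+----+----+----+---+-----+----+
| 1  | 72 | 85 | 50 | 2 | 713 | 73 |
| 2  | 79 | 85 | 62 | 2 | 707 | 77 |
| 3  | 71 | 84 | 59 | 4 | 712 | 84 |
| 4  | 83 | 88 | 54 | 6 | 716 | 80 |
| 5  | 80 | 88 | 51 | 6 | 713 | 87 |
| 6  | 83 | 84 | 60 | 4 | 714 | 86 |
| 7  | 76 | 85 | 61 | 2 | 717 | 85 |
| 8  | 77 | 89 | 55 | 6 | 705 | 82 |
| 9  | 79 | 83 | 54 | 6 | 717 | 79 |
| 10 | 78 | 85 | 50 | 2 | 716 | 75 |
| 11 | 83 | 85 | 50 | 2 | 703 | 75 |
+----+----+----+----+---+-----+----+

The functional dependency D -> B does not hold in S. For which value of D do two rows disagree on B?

6

D=2: rows 1, 2, 7, 10, 11 → B = 85, 85, 85, 85, 85 ✓
D=4: rows 3, 6 → B = 84, 84 ✓
D=6: rows 4, 5, 8, 9 → B takes values {88, 89, 83} — violation
The only D value with inconsistent B is D=6.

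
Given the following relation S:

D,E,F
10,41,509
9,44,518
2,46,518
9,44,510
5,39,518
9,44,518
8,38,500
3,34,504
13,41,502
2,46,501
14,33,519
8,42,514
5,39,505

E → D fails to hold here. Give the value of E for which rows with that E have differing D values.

41

E=41: 2 rows → D takes values {10, 13} — violation
E=44: 3 rows → D = 9, 9, 9 ✓
E=46: 2 rows → D = 2, 2 ✓
E=39: 2 rows → D = 5, 5 ✓
E=38: 1 row → D = 8 ✓
E=34: 1 row → D = 3 ✓
E=33: 1 row → D = 14 ✓
E=42: 1 row → D = 8 ✓
The only E value with inconsistent D is E=41.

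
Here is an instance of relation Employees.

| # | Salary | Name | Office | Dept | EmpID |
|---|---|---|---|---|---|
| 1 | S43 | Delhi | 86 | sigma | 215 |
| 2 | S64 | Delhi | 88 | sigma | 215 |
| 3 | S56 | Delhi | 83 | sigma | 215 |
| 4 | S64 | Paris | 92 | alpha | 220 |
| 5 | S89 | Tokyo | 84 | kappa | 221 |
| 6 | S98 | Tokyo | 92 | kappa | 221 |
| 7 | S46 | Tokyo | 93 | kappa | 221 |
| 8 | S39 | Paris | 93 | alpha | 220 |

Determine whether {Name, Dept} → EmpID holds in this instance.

Yes

(Name=Delhi, Dept=sigma): rows 1, 2, 3 → EmpID = 215, 215, 215 ✓
(Name=Paris, Dept=alpha): rows 4, 8 → EmpID = 220, 220 ✓
(Name=Tokyo, Dept=kappa): rows 5, 6, 7 → EmpID = 221, 221, 221 ✓
Every {Name, Dept} value is associated with a single EmpID value, so {Name, Dept} → EmpID holds.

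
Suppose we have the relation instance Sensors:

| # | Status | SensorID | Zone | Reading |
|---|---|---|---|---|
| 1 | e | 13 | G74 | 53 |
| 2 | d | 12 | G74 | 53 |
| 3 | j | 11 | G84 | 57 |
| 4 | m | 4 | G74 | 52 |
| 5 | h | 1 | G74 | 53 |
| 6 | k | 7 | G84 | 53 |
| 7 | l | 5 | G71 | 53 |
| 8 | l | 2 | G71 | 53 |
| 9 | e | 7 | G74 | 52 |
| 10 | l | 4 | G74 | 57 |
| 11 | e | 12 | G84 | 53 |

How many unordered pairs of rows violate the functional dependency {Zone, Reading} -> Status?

5

(Zone=G74, Reading=53): violating pairs (1,2), (1,5), (2,5) — 3 pairs.
(Zone=G74, Reading=52): violating pairs (4,9) — 1 pair.
(Zone=G84, Reading=53): violating pairs (6,11) — 1 pair.
(Zone=G71, Reading=53): all 2 rows agree on Status — 0 pairs.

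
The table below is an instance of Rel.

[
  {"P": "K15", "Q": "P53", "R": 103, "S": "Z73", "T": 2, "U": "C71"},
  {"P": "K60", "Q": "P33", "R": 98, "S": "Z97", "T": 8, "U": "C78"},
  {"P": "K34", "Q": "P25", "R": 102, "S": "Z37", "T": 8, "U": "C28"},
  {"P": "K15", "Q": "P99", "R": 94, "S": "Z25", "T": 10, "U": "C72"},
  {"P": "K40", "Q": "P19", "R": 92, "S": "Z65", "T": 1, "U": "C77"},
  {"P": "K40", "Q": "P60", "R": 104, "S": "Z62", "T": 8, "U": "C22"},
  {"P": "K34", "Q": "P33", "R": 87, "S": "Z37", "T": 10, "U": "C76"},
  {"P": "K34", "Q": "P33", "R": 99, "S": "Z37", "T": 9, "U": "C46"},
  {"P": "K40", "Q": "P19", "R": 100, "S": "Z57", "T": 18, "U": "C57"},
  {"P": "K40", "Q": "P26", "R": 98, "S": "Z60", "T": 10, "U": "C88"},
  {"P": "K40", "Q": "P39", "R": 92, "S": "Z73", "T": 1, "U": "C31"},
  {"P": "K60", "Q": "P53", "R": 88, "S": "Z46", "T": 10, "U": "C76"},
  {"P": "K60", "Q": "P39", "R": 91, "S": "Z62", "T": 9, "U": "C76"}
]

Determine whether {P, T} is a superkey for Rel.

No

Two distinct rows share (P=K40, T=1), so {P, T} does not determine every attribute — not a superkey.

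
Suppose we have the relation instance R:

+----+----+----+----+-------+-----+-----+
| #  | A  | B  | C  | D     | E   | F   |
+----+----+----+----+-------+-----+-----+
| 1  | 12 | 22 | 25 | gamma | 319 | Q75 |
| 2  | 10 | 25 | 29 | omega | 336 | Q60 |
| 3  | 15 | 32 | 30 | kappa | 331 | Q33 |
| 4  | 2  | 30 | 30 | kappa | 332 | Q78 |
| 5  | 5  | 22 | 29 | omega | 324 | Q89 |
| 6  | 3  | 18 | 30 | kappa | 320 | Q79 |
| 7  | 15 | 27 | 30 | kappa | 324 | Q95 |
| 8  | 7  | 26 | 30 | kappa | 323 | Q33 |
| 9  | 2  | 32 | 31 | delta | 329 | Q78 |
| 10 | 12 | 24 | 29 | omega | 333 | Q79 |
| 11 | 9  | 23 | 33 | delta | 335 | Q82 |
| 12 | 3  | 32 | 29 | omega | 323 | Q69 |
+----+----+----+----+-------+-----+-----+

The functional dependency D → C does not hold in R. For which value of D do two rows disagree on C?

delta

D=gamma: row 1 → C = 25 ✓
D=omega: rows 2, 5, 10, 12 → C = 29, 29, 29, 29 ✓
D=kappa: rows 3, 4, 6, 7, 8 → C = 30, 30, 30, 30, 30 ✓
D=delta: rows 9, 11 → C takes values {31, 33} — violation
The only D value with inconsistent C is D=delta.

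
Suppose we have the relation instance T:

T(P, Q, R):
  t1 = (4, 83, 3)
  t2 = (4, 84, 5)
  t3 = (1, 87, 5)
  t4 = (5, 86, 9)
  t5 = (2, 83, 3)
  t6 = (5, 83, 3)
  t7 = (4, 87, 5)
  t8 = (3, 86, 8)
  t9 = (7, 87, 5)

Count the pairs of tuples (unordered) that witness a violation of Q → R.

Q=83: all 3 rows agree on R — 0 pairs.
Q=87: all 3 rows agree on R — 0 pairs.
Q=86: violating pairs (4,8) — 1 pair.

1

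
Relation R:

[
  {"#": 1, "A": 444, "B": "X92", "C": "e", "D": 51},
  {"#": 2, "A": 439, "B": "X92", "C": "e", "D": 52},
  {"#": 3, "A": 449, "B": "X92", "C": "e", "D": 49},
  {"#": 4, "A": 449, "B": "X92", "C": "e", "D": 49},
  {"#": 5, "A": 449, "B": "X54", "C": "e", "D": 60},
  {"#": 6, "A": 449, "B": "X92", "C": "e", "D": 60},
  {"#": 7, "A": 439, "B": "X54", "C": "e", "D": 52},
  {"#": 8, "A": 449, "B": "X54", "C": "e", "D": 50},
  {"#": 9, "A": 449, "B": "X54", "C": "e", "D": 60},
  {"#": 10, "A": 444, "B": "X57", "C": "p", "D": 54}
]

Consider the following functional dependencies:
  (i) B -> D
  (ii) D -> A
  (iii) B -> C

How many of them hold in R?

(i) B -> D: B=X92: rows 1, 2, 3, 4, 6 → D takes values {51, 52, 49, 60} — violation; B=X54: rows 5, 7, 8, 9 → D takes values {60, 52, 50} — violation — fails.
(ii) D -> A: every LHS value maps to a single RHS value — holds.
(iii) B -> C: every LHS value maps to a single RHS value — holds.
2 of the 3 dependencies hold.

2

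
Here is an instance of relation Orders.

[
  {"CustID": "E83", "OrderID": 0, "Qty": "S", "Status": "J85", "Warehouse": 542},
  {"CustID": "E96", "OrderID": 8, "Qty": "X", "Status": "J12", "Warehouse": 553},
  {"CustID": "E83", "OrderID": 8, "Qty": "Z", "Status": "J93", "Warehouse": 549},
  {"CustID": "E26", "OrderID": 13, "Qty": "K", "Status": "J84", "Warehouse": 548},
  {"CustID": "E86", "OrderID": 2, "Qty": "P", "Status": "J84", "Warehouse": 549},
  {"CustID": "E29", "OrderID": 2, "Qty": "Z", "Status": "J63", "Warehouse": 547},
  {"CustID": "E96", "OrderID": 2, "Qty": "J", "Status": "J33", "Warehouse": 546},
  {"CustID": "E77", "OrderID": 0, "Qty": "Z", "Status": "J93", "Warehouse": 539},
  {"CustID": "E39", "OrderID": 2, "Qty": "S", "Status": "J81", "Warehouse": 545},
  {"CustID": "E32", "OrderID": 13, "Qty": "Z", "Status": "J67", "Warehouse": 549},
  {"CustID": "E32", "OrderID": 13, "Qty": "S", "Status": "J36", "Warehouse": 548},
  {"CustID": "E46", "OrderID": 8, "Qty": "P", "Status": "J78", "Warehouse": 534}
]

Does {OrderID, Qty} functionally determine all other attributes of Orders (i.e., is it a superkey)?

All 12 rows have distinct {OrderID, Qty} values, so {OrderID, Qty} → (all attributes) holds and {OrderID, Qty} is a superkey.

Yes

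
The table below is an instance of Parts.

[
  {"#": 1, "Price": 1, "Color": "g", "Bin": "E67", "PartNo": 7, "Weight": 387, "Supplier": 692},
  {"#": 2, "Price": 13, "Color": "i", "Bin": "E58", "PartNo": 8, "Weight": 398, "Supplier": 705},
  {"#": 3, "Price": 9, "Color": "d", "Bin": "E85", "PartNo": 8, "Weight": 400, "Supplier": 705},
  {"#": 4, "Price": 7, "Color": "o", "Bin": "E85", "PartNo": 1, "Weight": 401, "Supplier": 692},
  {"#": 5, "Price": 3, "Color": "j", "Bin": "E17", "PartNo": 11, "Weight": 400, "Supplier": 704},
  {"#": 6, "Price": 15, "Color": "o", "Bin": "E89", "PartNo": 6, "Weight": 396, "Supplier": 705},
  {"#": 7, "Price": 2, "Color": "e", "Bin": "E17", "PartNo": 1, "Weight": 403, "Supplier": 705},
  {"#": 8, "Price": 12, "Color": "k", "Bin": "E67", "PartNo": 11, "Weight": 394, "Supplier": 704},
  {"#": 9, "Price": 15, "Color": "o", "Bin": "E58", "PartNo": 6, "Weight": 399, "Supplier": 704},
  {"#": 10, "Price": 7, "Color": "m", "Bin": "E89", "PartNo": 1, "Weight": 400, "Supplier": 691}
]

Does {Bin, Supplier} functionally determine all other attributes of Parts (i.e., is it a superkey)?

Yes

All 10 rows have distinct {Bin, Supplier} values, so {Bin, Supplier} → (all attributes) holds and {Bin, Supplier} is a superkey.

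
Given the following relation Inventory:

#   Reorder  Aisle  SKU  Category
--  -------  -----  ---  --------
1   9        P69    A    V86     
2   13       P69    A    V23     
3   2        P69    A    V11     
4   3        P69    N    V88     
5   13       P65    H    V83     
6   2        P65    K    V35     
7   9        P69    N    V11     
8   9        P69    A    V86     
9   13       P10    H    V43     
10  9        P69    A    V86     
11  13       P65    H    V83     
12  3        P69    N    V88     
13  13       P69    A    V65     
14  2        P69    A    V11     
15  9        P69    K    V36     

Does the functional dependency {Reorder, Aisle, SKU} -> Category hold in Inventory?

(Reorder=9, Aisle=P69, SKU=A): rows 1, 8, 10 → Category = V86, V86, V86 ✓
(Reorder=13, Aisle=P69, SKU=A): rows 2, 13 → Category takes values {V23, V65} — violation
(Reorder=2, Aisle=P69, SKU=A): rows 3, 14 → Category = V11, V11 ✓
(Reorder=3, Aisle=P69, SKU=N): rows 4, 12 → Category = V88, V88 ✓
(Reorder=13, Aisle=P65, SKU=H): rows 5, 11 → Category = V83, V83 ✓
(Reorder=2, Aisle=P65, SKU=K): row 6 → Category = V35 ✓
(Reorder=9, Aisle=P69, SKU=N): row 7 → Category = V11 ✓
(Reorder=13, Aisle=P10, SKU=H): row 9 → Category = V43 ✓
(Reorder=9, Aisle=P69, SKU=K): row 15 → Category = V36 ✓
Two rows agree on {Reorder, Aisle, SKU} but differ on Category, so {Reorder, Aisle, SKU} -> Category does not hold.

No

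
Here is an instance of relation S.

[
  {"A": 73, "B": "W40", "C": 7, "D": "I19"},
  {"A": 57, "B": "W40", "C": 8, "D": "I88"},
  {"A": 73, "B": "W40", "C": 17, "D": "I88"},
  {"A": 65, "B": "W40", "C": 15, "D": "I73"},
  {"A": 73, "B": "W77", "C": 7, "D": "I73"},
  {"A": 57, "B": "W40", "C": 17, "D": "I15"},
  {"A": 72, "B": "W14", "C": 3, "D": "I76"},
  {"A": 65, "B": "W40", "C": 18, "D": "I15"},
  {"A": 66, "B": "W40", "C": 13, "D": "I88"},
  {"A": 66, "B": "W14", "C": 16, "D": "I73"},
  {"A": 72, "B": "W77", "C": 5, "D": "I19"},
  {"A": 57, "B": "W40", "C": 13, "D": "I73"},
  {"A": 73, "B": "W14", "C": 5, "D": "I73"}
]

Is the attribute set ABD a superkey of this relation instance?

All 13 rows have distinct ABD values, so ABD → (all attributes) holds and ABD is a superkey.

Yes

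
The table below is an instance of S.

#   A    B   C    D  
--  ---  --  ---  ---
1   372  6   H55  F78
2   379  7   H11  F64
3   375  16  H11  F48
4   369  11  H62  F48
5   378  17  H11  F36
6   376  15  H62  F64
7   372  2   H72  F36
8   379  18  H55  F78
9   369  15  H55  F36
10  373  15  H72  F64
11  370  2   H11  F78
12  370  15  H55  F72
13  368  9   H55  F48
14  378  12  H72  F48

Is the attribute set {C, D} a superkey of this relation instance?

Rows 1 and 8 have the same {C, D} value (C=H55, D=F78) but are distinct tuples, so {C, D} does not determine every attribute — not a superkey.

No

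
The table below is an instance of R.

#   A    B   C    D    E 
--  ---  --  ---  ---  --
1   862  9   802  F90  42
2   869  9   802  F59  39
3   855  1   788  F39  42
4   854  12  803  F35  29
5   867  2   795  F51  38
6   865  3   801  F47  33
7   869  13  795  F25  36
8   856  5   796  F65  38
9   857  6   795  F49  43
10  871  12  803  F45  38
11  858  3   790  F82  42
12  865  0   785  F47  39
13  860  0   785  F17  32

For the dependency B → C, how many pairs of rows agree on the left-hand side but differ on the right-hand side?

1

B=9: all 2 rows agree on C — 0 pairs.
B=12: all 2 rows agree on C — 0 pairs.
B=3: violating pairs (6,11) — 1 pair.
B=0: all 2 rows agree on C — 0 pairs.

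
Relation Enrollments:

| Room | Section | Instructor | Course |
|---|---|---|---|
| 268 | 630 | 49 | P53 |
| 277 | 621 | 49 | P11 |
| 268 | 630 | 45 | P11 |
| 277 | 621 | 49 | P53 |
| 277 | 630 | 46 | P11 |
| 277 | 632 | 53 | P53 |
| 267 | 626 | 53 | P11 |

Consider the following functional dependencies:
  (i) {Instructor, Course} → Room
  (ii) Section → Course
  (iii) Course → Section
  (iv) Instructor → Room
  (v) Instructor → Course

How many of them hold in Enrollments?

0

(i) {Instructor, Course} → Room: (Instructor=49, Course=P53): 2 rows → Room takes values {268, 277} — violation — fails.
(ii) Section → Course: Section=630: 3 rows → Course takes values {P53, P11} — violation; Section=621: 2 rows → Course takes values {P11, P53} — violation — fails.
(iii) Course → Section: Course=P53: 3 rows → Section takes values {630, 621, 632} — violation; Course=P11: 4 rows → Section takes values {621, 630, 626} — violation — fails.
(iv) Instructor → Room: Instructor=49: 3 rows → Room takes values {268, 277} — violation; Instructor=53: 2 rows → Room takes values {277, 267} — violation — fails.
(v) Instructor → Course: Instructor=49: 3 rows → Course takes values {P53, P11} — violation; Instructor=53: 2 rows → Course takes values {P53, P11} — violation — fails.
None of the 5 dependencies hold.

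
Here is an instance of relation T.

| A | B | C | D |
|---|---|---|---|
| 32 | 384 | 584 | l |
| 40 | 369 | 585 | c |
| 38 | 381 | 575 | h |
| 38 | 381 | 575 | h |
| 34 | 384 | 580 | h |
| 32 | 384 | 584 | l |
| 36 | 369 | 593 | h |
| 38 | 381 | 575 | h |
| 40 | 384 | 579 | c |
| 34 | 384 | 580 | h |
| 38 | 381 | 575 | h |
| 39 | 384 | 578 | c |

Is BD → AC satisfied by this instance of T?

(B=384, D=l): 2 rows → {A,C} = (32, 584), (32, 584) ✓
(B=369, D=c): 1 row → {A,C} = (40, 585) ✓
(B=381, D=h): 4 rows → {A,C} = (38, 575), (38, 575), (38, 575), (38, 575) ✓
(B=384, D=h): 2 rows → {A,C} = (34, 580), (34, 580) ✓
(B=369, D=h): 1 row → {A,C} = (36, 593) ✓
(B=384, D=c): 2 rows → {A,C} takes values {(40, 579), (39, 578)} — violation
Two rows agree on BD but differ on AC, so BD → AC does not hold.

No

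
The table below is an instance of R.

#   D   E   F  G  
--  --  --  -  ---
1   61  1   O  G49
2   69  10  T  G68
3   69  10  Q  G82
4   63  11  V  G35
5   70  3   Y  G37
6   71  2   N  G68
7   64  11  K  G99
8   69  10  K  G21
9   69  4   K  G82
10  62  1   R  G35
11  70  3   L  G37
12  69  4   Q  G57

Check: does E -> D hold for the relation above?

E=1: rows 1, 10 → D takes values {61, 62} — violation
E=10: rows 2, 3, 8 → D = 69, 69, 69 ✓
E=11: rows 4, 7 → D takes values {63, 64} — violation
E=3: rows 5, 11 → D = 70, 70 ✓
E=2: row 6 → D = 71 ✓
E=4: rows 9, 12 → D = 69, 69 ✓
Two rows agree on E but differ on D, so E -> D does not hold.

No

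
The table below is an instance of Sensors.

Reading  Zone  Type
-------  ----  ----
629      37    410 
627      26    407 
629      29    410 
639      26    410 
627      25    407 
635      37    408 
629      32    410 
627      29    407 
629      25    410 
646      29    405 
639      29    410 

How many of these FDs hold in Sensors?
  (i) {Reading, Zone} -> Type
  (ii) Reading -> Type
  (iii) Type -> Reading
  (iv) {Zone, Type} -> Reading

2

(i) {Reading, Zone} -> Type: every LHS value maps to a single RHS value — holds.
(ii) Reading -> Type: every LHS value maps to a single RHS value — holds.
(iii) Type -> Reading: Type=410: 6 rows → Reading takes values {629, 639} — violation — fails.
(iv) {Zone, Type} -> Reading: (Zone=29, Type=410): 2 rows → Reading takes values {629, 639} — violation — fails.
2 of the 4 dependencies hold.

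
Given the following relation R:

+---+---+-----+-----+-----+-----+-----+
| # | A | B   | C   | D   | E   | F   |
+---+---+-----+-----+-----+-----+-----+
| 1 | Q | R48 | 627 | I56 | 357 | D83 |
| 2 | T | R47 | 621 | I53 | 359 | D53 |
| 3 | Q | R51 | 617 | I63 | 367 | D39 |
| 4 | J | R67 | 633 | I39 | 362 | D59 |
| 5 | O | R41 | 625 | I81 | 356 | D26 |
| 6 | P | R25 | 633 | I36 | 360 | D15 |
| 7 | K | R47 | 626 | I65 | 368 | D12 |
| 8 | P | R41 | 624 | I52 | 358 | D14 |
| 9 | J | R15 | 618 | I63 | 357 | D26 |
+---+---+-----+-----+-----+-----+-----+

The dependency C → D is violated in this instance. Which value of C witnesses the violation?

C=627: row 1 → D = I56 ✓
C=621: row 2 → D = I53 ✓
C=617: row 3 → D = I63 ✓
C=633: rows 4, 6 → D takes values {I39, I36} — violation
C=625: row 5 → D = I81 ✓
C=626: row 7 → D = I65 ✓
C=624: row 8 → D = I52 ✓
C=618: row 9 → D = I63 ✓
The only C value with inconsistent D is C=633.

633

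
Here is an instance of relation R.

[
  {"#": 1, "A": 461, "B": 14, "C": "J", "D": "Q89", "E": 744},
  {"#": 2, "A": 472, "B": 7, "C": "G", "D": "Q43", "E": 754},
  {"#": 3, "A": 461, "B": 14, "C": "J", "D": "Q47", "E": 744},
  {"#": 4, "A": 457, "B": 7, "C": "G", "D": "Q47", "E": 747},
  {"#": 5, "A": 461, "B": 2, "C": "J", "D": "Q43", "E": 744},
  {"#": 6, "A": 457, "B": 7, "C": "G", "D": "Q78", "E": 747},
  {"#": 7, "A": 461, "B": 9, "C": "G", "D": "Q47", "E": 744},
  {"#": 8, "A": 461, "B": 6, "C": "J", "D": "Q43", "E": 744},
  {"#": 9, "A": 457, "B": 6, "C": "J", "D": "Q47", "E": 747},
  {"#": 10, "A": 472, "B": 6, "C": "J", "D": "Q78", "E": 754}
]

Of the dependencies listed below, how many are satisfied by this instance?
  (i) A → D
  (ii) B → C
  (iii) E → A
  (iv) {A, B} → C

3

(i) A → D: A=461: rows 1, 3, 5, 7, 8 → D takes values {Q89, Q47, Q43} — violation; A=472: rows 2, 10 → D takes values {Q43, Q78} — violation; A=457: rows 4, 6, 9 → D takes values {Q47, Q78} — violation — fails.
(ii) B → C: every LHS value maps to a single RHS value — holds.
(iii) E → A: every LHS value maps to a single RHS value — holds.
(iv) {A, B} → C: every LHS value maps to a single RHS value — holds.
3 of the 4 dependencies hold.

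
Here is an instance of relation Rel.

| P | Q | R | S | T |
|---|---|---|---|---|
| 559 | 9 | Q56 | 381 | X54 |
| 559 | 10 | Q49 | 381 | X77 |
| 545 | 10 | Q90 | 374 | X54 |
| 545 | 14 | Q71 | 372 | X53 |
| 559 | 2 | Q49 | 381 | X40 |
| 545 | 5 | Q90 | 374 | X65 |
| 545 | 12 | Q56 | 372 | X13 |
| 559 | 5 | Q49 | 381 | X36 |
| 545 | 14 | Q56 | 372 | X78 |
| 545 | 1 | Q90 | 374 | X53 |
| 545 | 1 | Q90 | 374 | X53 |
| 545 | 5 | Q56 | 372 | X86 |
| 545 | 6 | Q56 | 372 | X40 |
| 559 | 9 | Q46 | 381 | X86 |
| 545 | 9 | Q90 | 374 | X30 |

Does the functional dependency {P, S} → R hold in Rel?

(P=559, S=381): 5 rows → R takes values {Q56, Q49, Q46} — violation
(P=545, S=374): 5 rows → R = Q90, Q90, Q90, Q90, Q90 ✓
(P=545, S=372): 5 rows → R takes values {Q71, Q56} — violation
Two rows agree on {P, S} but differ on R, so {P, S} → R does not hold.

No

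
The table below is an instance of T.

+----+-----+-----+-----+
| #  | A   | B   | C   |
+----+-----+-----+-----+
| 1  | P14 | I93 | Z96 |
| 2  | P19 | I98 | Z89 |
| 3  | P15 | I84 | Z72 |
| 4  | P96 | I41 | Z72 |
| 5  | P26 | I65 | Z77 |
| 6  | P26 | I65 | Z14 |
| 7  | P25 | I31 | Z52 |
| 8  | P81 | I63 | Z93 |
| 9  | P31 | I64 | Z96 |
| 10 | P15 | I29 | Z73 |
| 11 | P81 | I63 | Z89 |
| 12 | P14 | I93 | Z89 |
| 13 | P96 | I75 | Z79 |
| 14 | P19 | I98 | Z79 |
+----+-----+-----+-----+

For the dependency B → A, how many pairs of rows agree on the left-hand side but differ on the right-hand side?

B=I93: all 2 rows agree on A — 0 pairs.
B=I98: all 2 rows agree on A — 0 pairs.
B=I65: all 2 rows agree on A — 0 pairs.
B=I63: all 2 rows agree on A — 0 pairs.

0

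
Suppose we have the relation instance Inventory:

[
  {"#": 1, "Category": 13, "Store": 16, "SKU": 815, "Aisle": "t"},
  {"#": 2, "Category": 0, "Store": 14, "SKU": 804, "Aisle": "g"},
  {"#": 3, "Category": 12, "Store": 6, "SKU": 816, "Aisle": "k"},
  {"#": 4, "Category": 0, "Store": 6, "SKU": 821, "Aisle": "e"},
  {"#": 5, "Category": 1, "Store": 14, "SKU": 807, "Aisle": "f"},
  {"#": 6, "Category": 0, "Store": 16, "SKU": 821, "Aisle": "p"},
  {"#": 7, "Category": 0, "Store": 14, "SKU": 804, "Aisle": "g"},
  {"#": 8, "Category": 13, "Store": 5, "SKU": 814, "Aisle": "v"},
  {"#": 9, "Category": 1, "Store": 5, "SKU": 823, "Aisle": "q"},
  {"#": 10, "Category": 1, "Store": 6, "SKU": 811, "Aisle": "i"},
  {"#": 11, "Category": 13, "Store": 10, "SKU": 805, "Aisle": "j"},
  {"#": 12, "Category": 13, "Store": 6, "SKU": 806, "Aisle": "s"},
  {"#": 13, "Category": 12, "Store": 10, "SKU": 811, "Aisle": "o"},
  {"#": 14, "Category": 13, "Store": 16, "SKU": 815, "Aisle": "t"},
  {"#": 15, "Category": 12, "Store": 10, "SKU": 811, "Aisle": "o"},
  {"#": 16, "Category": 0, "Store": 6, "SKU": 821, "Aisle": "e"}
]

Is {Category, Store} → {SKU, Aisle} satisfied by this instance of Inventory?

(Category=13, Store=16): rows 1, 14 → {SKU,Aisle} = (815, t), (815, t) ✓
(Category=0, Store=14): rows 2, 7 → {SKU,Aisle} = (804, g), (804, g) ✓
(Category=12, Store=6): row 3 → {SKU,Aisle} = (816, k) ✓
(Category=0, Store=6): rows 4, 16 → {SKU,Aisle} = (821, e), (821, e) ✓
(Category=1, Store=14): row 5 → {SKU,Aisle} = (807, f) ✓
(Category=0, Store=16): row 6 → {SKU,Aisle} = (821, p) ✓
(Category=13, Store=5): row 8 → {SKU,Aisle} = (814, v) ✓
(Category=1, Store=5): row 9 → {SKU,Aisle} = (823, q) ✓
(Category=1, Store=6): row 10 → {SKU,Aisle} = (811, i) ✓
(Category=13, Store=10): row 11 → {SKU,Aisle} = (805, j) ✓
(Category=13, Store=6): row 12 → {SKU,Aisle} = (806, s) ✓
(Category=12, Store=10): rows 13, 15 → {SKU,Aisle} = (811, o), (811, o) ✓
Every {Category, Store} value is associated with a single {SKU, Aisle} value, so {Category, Store} → {SKU, Aisle} holds.

Yes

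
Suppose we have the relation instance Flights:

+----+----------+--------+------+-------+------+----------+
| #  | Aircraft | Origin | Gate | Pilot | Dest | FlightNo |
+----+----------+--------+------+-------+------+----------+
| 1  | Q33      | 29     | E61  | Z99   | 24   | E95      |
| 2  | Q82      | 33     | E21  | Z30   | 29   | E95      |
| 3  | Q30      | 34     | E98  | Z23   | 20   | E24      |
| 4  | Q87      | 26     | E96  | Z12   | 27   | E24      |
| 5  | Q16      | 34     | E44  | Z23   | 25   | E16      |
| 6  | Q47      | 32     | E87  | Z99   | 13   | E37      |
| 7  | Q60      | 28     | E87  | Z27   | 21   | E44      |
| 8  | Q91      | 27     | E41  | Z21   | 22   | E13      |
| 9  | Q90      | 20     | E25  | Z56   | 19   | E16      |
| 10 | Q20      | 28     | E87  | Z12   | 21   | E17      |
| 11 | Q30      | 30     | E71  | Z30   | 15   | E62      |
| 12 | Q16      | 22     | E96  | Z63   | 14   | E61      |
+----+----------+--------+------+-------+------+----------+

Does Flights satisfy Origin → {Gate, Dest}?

Origin=29: row 1 → {Gate,Dest} = (E61, 24) ✓
Origin=33: row 2 → {Gate,Dest} = (E21, 29) ✓
Origin=34: rows 3, 5 → {Gate,Dest} takes values {(E98, 20), (E44, 25)} — violation
Origin=26: row 4 → {Gate,Dest} = (E96, 27) ✓
Origin=32: row 6 → {Gate,Dest} = (E87, 13) ✓
Origin=28: rows 7, 10 → {Gate,Dest} = (E87, 21), (E87, 21) ✓
Origin=27: row 8 → {Gate,Dest} = (E41, 22) ✓
Origin=20: row 9 → {Gate,Dest} = (E25, 19) ✓
Origin=30: row 11 → {Gate,Dest} = (E71, 15) ✓
Origin=22: row 12 → {Gate,Dest} = (E96, 14) ✓
Two rows agree on Origin but differ on {Gate, Dest}, so Origin → {Gate, Dest} does not hold.

No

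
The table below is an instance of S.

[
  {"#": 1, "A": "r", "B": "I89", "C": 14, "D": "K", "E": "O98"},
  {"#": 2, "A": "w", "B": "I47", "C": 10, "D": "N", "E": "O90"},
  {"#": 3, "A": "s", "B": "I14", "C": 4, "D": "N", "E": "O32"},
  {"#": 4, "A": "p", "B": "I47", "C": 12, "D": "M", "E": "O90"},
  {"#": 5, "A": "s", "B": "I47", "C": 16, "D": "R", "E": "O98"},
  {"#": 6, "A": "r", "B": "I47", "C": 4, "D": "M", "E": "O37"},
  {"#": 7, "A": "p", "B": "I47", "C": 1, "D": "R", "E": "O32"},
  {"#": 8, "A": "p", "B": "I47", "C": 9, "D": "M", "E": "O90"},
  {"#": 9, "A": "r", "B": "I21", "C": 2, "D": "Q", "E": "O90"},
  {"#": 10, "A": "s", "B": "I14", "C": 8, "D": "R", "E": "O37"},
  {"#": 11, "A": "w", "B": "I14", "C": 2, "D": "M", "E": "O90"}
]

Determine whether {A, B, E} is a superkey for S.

No

Rows 4 and 8 have the same {A, B, E} value (A=p, B=I47, E=O90) but are distinct tuples, so {A, B, E} does not determine every attribute — not a superkey.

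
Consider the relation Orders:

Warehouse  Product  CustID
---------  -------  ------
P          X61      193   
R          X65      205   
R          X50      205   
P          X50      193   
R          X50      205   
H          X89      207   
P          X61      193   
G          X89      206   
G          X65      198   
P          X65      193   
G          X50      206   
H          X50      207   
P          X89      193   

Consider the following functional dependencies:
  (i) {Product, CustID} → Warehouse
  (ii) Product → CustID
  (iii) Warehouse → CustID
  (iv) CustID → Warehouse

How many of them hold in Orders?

2

(i) {Product, CustID} → Warehouse: every LHS value maps to a single RHS value — holds.
(ii) Product → CustID: Product=X65: 3 rows → CustID takes values {205, 198, 193} — violation; Product=X50: 5 rows → CustID takes values {205, 193, 206, 207} — violation; Product=X89: 3 rows → CustID takes values {207, 206, 193} — violation — fails.
(iii) Warehouse → CustID: Warehouse=G: 3 rows → CustID takes values {206, 198} — violation — fails.
(iv) CustID → Warehouse: every LHS value maps to a single RHS value — holds.
2 of the 4 dependencies hold.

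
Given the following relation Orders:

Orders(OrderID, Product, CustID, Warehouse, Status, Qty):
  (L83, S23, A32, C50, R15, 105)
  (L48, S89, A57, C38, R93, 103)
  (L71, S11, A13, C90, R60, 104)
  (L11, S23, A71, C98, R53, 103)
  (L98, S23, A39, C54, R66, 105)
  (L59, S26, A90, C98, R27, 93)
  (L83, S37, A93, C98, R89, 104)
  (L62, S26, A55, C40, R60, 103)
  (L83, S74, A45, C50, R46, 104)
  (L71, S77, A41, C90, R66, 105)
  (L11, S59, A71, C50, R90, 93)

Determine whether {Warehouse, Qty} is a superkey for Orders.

All 11 rows have distinct {Warehouse, Qty} values, so {Warehouse, Qty} → (all attributes) holds and {Warehouse, Qty} is a superkey.

Yes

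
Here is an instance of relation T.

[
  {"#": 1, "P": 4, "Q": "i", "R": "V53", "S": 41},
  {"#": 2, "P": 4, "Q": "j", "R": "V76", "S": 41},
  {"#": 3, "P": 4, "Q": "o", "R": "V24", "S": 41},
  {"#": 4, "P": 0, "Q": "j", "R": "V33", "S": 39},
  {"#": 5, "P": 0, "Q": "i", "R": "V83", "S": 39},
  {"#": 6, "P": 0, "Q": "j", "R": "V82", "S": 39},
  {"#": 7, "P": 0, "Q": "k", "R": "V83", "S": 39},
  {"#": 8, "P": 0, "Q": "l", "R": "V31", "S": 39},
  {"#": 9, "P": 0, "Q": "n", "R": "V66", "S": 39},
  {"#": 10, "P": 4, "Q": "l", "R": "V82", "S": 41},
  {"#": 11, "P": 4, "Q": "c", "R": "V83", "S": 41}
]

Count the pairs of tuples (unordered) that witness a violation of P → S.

0

P=4: all 5 rows agree on S — 0 pairs.
P=0: all 6 rows agree on S — 0 pairs.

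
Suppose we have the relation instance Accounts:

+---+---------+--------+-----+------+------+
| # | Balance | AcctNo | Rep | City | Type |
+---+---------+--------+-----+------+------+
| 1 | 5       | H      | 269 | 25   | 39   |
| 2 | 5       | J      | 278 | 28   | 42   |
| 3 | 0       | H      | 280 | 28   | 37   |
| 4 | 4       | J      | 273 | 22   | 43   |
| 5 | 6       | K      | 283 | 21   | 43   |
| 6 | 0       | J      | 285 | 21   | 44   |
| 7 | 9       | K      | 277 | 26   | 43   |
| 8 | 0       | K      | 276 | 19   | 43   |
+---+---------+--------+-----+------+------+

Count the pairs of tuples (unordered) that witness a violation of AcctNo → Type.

4

AcctNo=H: violating pairs (1,3) — 1 pair.
AcctNo=J: violating pairs (2,4), (2,6), (4,6) — 3 pairs.
AcctNo=K: all 3 rows agree on Type — 0 pairs.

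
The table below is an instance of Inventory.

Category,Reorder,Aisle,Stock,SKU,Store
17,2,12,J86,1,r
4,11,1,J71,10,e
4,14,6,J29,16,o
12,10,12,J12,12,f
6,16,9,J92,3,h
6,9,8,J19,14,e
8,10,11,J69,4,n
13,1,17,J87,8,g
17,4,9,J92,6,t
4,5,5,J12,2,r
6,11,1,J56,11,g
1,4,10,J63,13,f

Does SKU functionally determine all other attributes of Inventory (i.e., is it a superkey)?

All 12 rows have distinct SKU values, so SKU → (all attributes) holds and SKU is a superkey.

Yes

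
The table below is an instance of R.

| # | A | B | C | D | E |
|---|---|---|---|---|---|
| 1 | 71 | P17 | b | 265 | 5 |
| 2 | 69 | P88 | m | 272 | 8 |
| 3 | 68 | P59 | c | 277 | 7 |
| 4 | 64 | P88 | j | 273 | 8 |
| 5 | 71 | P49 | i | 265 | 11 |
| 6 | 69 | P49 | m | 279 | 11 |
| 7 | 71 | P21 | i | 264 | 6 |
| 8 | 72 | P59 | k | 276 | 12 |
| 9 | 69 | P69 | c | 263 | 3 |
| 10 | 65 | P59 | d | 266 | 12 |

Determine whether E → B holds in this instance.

E=5: row 1 → B = P17 ✓
E=8: rows 2, 4 → B = P88, P88 ✓
E=7: row 3 → B = P59 ✓
E=11: rows 5, 6 → B = P49, P49 ✓
E=6: row 7 → B = P21 ✓
E=12: rows 8, 10 → B = P59, P59 ✓
E=3: row 9 → B = P69 ✓
Every E value is associated with a single B value, so E → B holds.

Yes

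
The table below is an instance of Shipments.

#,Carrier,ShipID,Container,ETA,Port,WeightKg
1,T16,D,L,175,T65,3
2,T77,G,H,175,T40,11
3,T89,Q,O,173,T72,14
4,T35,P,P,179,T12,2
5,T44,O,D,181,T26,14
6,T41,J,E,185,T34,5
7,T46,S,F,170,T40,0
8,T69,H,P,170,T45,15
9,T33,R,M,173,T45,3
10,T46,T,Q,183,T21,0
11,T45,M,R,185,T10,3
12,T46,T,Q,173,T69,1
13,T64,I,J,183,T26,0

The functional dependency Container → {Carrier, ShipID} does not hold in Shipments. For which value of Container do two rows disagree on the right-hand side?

P

Container=L: row 1 → {Carrier,ShipID} = (T16, D) ✓
Container=H: row 2 → {Carrier,ShipID} = (T77, G) ✓
Container=O: row 3 → {Carrier,ShipID} = (T89, Q) ✓
Container=P: rows 4, 8 → {Carrier,ShipID} takes values {(T35, P), (T69, H)} — violation
Container=D: row 5 → {Carrier,ShipID} = (T44, O) ✓
Container=E: row 6 → {Carrier,ShipID} = (T41, J) ✓
Container=F: row 7 → {Carrier,ShipID} = (T46, S) ✓
Container=M: row 9 → {Carrier,ShipID} = (T33, R) ✓
Container=Q: rows 10, 12 → {Carrier,ShipID} = (T46, T), (T46, T) ✓
Container=R: row 11 → {Carrier,ShipID} = (T45, M) ✓
Container=J: row 13 → {Carrier,ShipID} = (T64, I) ✓
The only Container value with inconsistent RHS is Container=P.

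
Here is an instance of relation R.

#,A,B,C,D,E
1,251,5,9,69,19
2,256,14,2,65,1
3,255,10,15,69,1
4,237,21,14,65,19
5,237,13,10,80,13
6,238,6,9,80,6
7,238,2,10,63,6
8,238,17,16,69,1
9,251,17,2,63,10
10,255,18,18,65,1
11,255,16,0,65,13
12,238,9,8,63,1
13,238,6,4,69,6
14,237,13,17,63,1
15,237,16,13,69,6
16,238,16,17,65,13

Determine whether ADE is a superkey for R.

All 16 rows have distinct ADE values, so ADE → (all attributes) holds and ADE is a superkey.

Yes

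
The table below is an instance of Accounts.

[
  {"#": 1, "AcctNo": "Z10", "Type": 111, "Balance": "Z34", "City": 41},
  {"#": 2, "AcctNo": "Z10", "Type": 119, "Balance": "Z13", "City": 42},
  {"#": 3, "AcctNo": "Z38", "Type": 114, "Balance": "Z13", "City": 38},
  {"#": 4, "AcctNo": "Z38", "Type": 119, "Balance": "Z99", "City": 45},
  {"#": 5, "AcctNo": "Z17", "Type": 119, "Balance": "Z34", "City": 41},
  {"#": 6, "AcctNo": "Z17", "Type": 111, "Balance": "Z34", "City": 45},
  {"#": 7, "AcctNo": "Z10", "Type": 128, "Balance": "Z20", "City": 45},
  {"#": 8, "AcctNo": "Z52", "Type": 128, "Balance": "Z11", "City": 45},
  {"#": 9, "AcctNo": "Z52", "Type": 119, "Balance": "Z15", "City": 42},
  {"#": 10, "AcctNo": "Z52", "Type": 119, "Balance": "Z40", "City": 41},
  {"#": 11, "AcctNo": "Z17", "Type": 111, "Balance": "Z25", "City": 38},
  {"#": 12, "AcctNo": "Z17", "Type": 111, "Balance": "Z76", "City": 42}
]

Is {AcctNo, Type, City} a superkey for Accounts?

All 12 rows have distinct {AcctNo, Type, City} values, so {AcctNo, Type, City} → (all attributes) holds and {AcctNo, Type, City} is a superkey.

Yes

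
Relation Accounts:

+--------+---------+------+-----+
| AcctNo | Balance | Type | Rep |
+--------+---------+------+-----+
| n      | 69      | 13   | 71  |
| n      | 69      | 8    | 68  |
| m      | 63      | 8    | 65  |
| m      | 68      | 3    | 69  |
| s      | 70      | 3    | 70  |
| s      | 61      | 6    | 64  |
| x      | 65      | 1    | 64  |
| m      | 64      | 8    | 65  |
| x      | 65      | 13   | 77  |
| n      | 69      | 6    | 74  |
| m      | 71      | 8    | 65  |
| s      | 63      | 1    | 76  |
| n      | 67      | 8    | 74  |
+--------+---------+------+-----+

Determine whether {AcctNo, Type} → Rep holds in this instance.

No

(AcctNo=n, Type=13): 1 row → Rep = 71 ✓
(AcctNo=n, Type=8): 2 rows → Rep takes values {68, 74} — violation
(AcctNo=m, Type=8): 3 rows → Rep = 65, 65, 65 ✓
(AcctNo=m, Type=3): 1 row → Rep = 69 ✓
(AcctNo=s, Type=3): 1 row → Rep = 70 ✓
(AcctNo=s, Type=6): 1 row → Rep = 64 ✓
(AcctNo=x, Type=1): 1 row → Rep = 64 ✓
(AcctNo=x, Type=13): 1 row → Rep = 77 ✓
(AcctNo=n, Type=6): 1 row → Rep = 74 ✓
(AcctNo=s, Type=1): 1 row → Rep = 76 ✓
Two rows agree on {AcctNo, Type} but differ on Rep, so {AcctNo, Type} → Rep does not hold.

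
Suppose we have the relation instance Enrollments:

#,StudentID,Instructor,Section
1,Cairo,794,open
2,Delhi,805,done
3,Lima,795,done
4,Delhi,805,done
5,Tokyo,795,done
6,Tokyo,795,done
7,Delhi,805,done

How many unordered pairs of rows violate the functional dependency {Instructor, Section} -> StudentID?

(Instructor=805, Section=done): all 3 rows agree on StudentID — 0 pairs.
(Instructor=795, Section=done): violating pairs (3,5), (3,6) — 2 pairs.

2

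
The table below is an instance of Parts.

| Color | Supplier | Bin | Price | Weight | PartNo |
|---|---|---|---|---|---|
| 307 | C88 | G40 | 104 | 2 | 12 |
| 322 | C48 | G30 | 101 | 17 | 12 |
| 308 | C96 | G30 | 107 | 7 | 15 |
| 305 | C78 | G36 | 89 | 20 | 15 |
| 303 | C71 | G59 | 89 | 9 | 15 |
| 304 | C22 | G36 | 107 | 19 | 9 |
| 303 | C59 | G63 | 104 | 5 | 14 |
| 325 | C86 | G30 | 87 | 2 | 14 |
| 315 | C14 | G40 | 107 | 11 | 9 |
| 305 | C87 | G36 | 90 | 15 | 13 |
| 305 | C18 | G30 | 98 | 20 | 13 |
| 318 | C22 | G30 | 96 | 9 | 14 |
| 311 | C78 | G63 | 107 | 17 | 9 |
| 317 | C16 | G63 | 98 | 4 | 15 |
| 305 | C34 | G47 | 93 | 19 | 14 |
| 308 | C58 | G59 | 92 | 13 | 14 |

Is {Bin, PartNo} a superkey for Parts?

No

Two distinct rows share (Bin=G30, PartNo=14), so {Bin, PartNo} does not determine every attribute — not a superkey.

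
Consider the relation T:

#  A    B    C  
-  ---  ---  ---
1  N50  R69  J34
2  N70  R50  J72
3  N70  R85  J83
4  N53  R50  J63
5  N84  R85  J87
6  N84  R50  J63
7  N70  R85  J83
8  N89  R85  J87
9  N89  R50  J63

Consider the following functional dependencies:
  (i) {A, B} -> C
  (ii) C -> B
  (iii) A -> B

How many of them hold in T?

2

(i) {A, B} -> C: every LHS value maps to a single RHS value — holds.
(ii) C -> B: every LHS value maps to a single RHS value — holds.
(iii) A -> B: A=N70: rows 2, 3, 7 → B takes values {R50, R85} — violation; A=N84: rows 5, 6 → B takes values {R85, R50} — violation; A=N89: rows 8, 9 → B takes values {R85, R50} — violation — fails.
2 of the 3 dependencies hold.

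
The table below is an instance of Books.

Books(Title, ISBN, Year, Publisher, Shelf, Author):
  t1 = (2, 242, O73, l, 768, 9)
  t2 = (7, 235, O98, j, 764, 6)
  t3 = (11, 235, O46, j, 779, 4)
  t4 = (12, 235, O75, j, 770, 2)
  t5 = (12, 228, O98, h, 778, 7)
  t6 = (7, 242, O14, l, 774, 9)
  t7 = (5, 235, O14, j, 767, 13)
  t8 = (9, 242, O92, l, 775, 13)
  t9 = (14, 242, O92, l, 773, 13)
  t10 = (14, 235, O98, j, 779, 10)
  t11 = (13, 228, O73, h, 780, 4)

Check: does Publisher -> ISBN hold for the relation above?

Yes

Publisher=l: rows 1, 6, 8, 9 → ISBN = 242, 242, 242, 242 ✓
Publisher=j: rows 2, 3, 4, 7, 10 → ISBN = 235, 235, 235, 235, 235 ✓
Publisher=h: rows 5, 11 → ISBN = 228, 228 ✓
Every Publisher value is associated with a single ISBN value, so Publisher -> ISBN holds.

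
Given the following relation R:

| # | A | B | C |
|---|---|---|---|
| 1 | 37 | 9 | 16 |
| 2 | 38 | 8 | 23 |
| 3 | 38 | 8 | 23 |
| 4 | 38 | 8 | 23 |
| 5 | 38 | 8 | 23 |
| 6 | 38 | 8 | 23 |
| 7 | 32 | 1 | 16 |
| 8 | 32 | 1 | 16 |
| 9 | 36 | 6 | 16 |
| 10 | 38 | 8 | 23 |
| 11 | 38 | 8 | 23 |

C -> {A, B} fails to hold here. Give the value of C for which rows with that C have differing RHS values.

C=16: rows 1, 7, 8, 9 → {A,B} takes values {(37, 9), (32, 1), (36, 6)} — violation
C=23: rows 2, 3, 4, 5, 6, 10, 11 → {A,B} = (38, 8), (38, 8), (38, 8), (38, 8), (38, 8), (38, 8), (38, 8) ✓
The only C value with inconsistent RHS is C=16.

16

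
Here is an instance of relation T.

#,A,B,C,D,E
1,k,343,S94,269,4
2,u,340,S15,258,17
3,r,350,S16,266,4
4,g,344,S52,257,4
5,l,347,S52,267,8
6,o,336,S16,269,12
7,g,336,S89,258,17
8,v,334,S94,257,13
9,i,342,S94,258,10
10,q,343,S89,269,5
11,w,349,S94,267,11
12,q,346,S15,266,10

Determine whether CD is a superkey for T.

Yes

All 12 rows have distinct CD values, so CD → (all attributes) holds and CD is a superkey.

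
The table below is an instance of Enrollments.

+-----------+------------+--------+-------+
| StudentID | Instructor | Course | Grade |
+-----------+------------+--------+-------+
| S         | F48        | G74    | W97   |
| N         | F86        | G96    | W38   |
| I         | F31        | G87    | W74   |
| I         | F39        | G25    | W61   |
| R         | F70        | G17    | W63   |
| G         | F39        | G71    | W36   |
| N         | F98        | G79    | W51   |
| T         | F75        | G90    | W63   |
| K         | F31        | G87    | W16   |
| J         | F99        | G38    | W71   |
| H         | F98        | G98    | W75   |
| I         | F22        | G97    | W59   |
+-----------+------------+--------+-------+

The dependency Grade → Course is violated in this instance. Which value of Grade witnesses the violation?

W63

Grade=W97: 1 row → Course = G74 ✓
Grade=W38: 1 row → Course = G96 ✓
Grade=W74: 1 row → Course = G87 ✓
Grade=W61: 1 row → Course = G25 ✓
Grade=W63: 2 rows → Course takes values {G17, G90} — violation
Grade=W36: 1 row → Course = G71 ✓
Grade=W51: 1 row → Course = G79 ✓
Grade=W16: 1 row → Course = G87 ✓
Grade=W71: 1 row → Course = G38 ✓
Grade=W75: 1 row → Course = G98 ✓
Grade=W59: 1 row → Course = G97 ✓
The only Grade value with inconsistent Course is Grade=W63.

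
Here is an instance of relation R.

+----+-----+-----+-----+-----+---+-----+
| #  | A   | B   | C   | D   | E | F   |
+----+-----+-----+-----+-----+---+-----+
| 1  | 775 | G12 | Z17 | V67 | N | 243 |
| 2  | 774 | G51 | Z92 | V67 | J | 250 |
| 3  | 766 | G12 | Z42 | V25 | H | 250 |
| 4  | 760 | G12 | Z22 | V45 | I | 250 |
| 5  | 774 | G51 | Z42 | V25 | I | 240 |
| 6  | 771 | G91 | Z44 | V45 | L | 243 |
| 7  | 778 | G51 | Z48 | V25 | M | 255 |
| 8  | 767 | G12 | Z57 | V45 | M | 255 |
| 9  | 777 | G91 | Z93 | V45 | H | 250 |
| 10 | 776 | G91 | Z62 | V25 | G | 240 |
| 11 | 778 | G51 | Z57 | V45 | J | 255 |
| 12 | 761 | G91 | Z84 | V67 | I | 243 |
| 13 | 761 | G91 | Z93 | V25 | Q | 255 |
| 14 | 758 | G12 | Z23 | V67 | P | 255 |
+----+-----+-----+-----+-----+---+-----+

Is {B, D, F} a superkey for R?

Yes

All 14 rows have distinct {B, D, F} values, so {B, D, F} → (all attributes) holds and {B, D, F} is a superkey.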